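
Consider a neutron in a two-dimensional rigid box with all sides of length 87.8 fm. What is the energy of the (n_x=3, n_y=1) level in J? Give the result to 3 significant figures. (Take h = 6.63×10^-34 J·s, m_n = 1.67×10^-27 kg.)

For a 2D rectangular well E = (h²/8m_n)·Σ n_i²/L_i² = (6.63×10^-34)²/(8·1.67×10^-27) · [3²/(87.8 fm)² + 1²/(87.8 fm)²].
Evaluating gives E = 4.27×10^-14 J.

E = 4.27×10^-14 J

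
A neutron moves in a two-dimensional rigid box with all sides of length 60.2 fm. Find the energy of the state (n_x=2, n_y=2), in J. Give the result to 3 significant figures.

For a 2D rectangular well E = (h²/8m_n)·Σ n_i²/L_i² = (6.626×10^-34)²/(8·1.675×10^-27) · [2²/(60.2 fm)² + 2²/(60.2 fm)²].
Evaluating gives E = 7.23×10^-14 J.

E = 7.23×10^-14 J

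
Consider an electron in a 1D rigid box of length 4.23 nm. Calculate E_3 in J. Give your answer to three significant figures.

E_3 = 3.03×10^-20 J

For an infinite well E_n = n²h²/(8m_eL²), so E_1 = h²/(8m_eL²) = (6.626×10^-34)²/(8·9.109×10^-31·(4.23×10^-9 m)²) = 3.367×10^-21 J.
Then E_3 = 3²·E_1 = 9·3.367×10^-21 J = 3.03×10^-20 J.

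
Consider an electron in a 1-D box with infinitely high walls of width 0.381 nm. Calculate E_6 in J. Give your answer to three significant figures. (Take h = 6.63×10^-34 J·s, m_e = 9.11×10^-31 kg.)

E_6 = 1.50×10^-17 J

For an infinite well E_n = n²h²/(8m_eL²), so E_1 = h²/(8m_eL²) = (6.63×10^-34)²/(8·9.11×10^-31·(3.81×10^-10 m)²) = 4.155×10^-19 J.
Then E_6 = 6²·E_1 = 36·4.155×10^-19 J = 1.50×10^-17 J.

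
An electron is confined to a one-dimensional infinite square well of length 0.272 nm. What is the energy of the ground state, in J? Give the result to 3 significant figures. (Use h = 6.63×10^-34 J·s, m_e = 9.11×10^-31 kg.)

For an infinite well E_n = n²h²/(8m_eL²), so E_1 = h²/(8m_eL²) = (6.63×10^-34)²/(8·9.11×10^-31·(2.72×10^-10 m)²) = 8.152×10^-19 J.

E_1 = 8.15×10^-19 J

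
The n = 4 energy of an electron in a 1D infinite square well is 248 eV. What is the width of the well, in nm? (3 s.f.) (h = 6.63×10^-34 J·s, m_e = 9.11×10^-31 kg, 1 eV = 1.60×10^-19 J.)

From E_n = n²h²/(8m_eL²), L = n·h/√(8m_eE_n).
E_4 = 248 eV = 3.968×10^-17 J, so L = 4·6.63×10^-34/√(8·9.11×10^-31·3.968×10^-17) = 1.56×10^-10 m = 0.156 nm.

L = 0.156 nm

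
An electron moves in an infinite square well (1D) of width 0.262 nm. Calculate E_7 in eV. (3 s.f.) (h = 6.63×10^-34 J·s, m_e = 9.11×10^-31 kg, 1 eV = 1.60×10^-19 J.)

E_7 = 269 eV

For an infinite well E_n = n²h²/(8m_eL²), so E_1 = h²/(8m_eL²) = (6.63×10^-34)²/(8·9.11×10^-31·(2.62×10^-10 m)²) = 8.787×10^-19 J.
Then E_7 = 7²·E_1 = 49·8.787×10^-19 J = 4.306×10^-17 J.
Converting, E_7 = 4.306×10^-17 J / (1.60×10^-19 J/eV) = 269 eV.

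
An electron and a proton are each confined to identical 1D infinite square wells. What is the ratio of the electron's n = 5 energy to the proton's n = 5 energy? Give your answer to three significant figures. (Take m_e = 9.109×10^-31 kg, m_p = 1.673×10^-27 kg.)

E_n ∝ 1/m at fixed n and L, so the ratio is m_p/m_e = 1.673×10^-27/9.109×10^-31 = 1.84×10^3.

1.84×10^3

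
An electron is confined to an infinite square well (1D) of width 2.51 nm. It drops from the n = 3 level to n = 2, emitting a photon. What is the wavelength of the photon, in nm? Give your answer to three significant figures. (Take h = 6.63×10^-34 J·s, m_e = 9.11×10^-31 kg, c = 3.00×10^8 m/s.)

E_1 = h²/(8m_eL²) = 9.574×10^-21 J, so ΔE = (3² − 2²)E_1 = 4.787×10^-20 J.
λ = hc/ΔE = (6.63×10^-34·3.00×10^8)/4.787×10^-20 = 4.16×10^-6 m = 4.16×10^3 nm.

λ = 4.16×10^3 nm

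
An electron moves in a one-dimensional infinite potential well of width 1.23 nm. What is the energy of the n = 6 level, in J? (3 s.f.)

E_6 = 1.43×10^-18 J

For an infinite well E_n = n²h²/(8m_eL²), so E_1 = h²/(8m_eL²) = (6.626×10^-34)²/(8·9.109×10^-31·(1.23×10^-9 m)²) = 3.982×10^-20 J.
Then E_6 = 6²·E_1 = 36·3.982×10^-20 J = 1.43×10^-18 J.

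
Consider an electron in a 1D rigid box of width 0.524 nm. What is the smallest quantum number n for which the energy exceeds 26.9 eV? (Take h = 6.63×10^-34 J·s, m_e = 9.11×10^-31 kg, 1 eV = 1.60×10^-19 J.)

n = 5

E_1 = h²/(8m_eL²) = 2.197×10^-19 J = 1.373 eV.
Need n² > 26.9/1.373 = 19.59, i.e. n > 4.426.
The smallest integer satisfying this is n = 5.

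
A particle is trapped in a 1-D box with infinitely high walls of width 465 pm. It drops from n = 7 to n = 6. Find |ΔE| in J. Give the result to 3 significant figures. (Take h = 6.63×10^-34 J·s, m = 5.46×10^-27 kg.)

E_1 = h²/(8mL²) = 4.654×10^-23 J.
|ΔE| = |7² − 6²|·E_1 = 13·4.654×10^-23 J = 6.05×10^-22 J.

|ΔE| = 6.05×10^-22 J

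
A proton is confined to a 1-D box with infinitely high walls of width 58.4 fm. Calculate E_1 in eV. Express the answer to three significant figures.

E_1 = 6.00×10^4 eV

For an infinite well E_n = n²h²/(8m_pL²), so E_1 = h²/(8m_pL²) = (6.626×10^-34)²/(8·1.673×10^-27·(5.84×10^-14 m)²) = 9.618×10^-15 J.
Converting, E_1 = 9.618×10^-15 J / (1.602×10^-19 J/eV) = 6.00×10^4 eV.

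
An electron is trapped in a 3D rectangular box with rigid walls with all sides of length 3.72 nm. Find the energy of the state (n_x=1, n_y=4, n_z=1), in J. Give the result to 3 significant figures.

E = 7.84×10^-20 J

For a 3D rectangular well E = (h²/8m_e)·Σ n_i²/L_i² = (6.626×10^-34)²/(8·9.109×10^-31) · [1²/(3.72 nm)² + 4²/(3.72 nm)² + 1²/(3.72 nm)²].
Evaluating gives E = 7.84×10^-20 J.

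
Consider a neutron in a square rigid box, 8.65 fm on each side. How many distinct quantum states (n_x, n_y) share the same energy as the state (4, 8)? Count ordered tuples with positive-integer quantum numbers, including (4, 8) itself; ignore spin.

The level has n_x² + n_y² = 80. The ordered positive-integer solutions are (4, 8), (8, 4).
That gives 2 states.

degeneracy = 2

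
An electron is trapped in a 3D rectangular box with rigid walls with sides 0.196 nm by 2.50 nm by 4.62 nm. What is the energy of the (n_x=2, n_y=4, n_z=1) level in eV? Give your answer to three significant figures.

E = 40.1 eV

For a 3D rectangular well E = (h²/8m_e)·Σ n_i²/L_i² = (6.626×10^-34)²/(8·9.109×10^-31) · [2²/(0.196 nm)² + 4²/(2.50 nm)² + 1²/(4.62 nm)²].
Evaluating gives E = 6.430×10^-18 J = 40.1 eV.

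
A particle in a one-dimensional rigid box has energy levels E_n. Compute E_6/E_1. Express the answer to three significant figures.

36.0

E_n ∝ n², so E_6/E_1 = 6²/1² = 36/1 = 36.0.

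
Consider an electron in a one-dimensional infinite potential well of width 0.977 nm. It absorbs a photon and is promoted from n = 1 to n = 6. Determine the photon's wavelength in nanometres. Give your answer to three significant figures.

λ = 89.9 nm

E_1 = h²/(8m_eL²) = 6.312×10^-20 J, so ΔE = (6² − 1²)E_1 = 2.209×10^-18 J.
λ = hc/ΔE = (6.626×10^-34·2.998×10^8)/2.209×10^-18 = 8.99×10^-8 m = 89.9 nm.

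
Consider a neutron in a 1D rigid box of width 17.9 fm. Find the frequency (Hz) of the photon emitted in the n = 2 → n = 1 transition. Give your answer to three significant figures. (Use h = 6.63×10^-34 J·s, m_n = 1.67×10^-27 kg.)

f = 4.65×10^20 Hz

E_1 = h²/(8m_nL²) = 1.027×10^-13 J and ΔE = (2² − 1²)E_1 = 3.081×10^-13 J.
f = ΔE/h = 3.081×10^-13/6.63×10^-34 = 4.65×10^20 Hz.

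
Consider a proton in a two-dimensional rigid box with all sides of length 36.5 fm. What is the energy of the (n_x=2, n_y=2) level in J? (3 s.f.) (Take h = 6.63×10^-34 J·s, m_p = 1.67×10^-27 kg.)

E = 1.98×10^-13 J

For a 2D rectangular well E = (h²/8m_p)·Σ n_i²/L_i² = (6.63×10^-34)²/(8·1.67×10^-27) · [2²/(36.5 fm)² + 2²/(36.5 fm)²].
Evaluating gives E = 1.98×10^-13 J.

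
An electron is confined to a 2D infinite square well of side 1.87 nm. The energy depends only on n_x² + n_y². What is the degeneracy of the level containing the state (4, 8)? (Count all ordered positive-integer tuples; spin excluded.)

degeneracy = 2

The level has n_x² + n_y² = 80. The ordered positive-integer solutions are (4, 8), (8, 4).
That gives 2 states.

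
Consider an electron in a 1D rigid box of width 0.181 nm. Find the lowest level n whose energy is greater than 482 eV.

E_1 = h²/(8m_eL²) = 1.839×10^-18 J = 11.48 eV.
Need n² > 482/11.48 = 41.99, i.e. n > 6.480.
The smallest integer satisfying this is n = 7.

n = 7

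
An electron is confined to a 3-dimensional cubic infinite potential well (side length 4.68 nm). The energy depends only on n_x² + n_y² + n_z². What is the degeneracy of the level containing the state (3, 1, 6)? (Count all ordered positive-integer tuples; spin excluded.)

degeneracy = 6

The level has n_x² + n_y² + n_z² = 46. The ordered positive-integer solutions are (1, 3, 6), (1, 6, 3), (3, 1, 6), (3, 6, 1), (6, 1, 3), (6, 3, 1).
That gives 6 states.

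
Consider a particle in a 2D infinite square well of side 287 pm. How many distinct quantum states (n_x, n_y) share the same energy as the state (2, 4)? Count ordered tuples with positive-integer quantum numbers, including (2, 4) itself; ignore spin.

The level has n_x² + n_y² = 20. The ordered positive-integer solutions are (2, 4), (4, 2).
That gives 2 states.

degeneracy = 2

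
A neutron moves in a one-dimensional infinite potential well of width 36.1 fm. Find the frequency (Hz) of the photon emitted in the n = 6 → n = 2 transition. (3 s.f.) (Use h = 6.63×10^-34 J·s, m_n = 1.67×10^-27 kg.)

f = 1.22×10^21 Hz

E_1 = h²/(8m_nL²) = 2.525×10^-14 J and ΔE = (6² − 2²)E_1 = 8.080×10^-13 J.
f = ΔE/h = 8.080×10^-13/6.63×10^-34 = 1.22×10^21 Hz.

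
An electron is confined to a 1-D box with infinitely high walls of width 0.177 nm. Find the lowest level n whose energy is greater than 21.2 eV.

E_1 = h²/(8m_eL²) = 1.923×10^-18 J = 12.00 eV.
Need n² > 21.2/12.00 = 1.767, i.e. n > 1.329.
The smallest integer satisfying this is n = 2.

n = 2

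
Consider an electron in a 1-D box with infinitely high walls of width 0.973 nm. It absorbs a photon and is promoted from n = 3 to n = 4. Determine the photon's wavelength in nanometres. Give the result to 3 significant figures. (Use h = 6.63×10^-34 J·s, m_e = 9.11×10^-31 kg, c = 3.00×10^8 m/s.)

λ = 446 nm

E_1 = h²/(8m_eL²) = 6.371×10^-20 J, so ΔE = (4² − 3²)E_1 = 4.460×10^-19 J.
λ = hc/ΔE = (6.63×10^-34·3.00×10^8)/4.460×10^-19 = 4.46×10^-7 m = 446 nm.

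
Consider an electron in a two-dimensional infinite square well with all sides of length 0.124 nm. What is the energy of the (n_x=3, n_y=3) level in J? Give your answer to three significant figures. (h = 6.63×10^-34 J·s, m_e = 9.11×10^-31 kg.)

For a 2D rectangular well E = (h²/8m_e)·Σ n_i²/L_i² = (6.63×10^-34)²/(8·9.11×10^-31) · [3²/(0.124 nm)² + 3²/(0.124 nm)²].
Evaluating gives E = 7.06×10^-17 J.

E = 7.06×10^-17 J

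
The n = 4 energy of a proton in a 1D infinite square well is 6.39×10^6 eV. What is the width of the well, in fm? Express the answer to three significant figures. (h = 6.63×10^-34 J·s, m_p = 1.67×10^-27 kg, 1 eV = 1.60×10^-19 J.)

L = 22.7 fm

From E_n = n²h²/(8m_pL²), L = n·h/√(8m_pE_n).
E_4 = 6.39×10^6 eV = 1.022×10^-12 J, so L = 4·6.63×10^-34/√(8·1.67×10^-27·1.022×10^-12) = 2.27×10^-14 m = 22.7 fm.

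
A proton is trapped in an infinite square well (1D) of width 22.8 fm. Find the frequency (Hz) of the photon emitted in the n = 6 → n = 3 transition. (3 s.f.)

f = 2.57×10^21 Hz

E_1 = h²/(8m_pL²) = 6.310×10^-14 J and ΔE = (6² − 3²)E_1 = 1.704×10^-12 J.
f = ΔE/h = 1.704×10^-12/6.626×10^-34 = 2.57×10^21 Hz.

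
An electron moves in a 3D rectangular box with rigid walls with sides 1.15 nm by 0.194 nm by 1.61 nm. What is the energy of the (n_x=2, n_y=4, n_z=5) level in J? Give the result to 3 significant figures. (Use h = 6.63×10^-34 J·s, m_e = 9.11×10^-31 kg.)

E = 2.64×10^-17 J

For a 3D rectangular well E = (h²/8m_e)·Σ n_i²/L_i² = (6.63×10^-34)²/(8·9.11×10^-31) · [2²/(1.15 nm)² + 4²/(0.194 nm)² + 5²/(1.61 nm)²].
Evaluating gives E = 2.64×10^-17 J.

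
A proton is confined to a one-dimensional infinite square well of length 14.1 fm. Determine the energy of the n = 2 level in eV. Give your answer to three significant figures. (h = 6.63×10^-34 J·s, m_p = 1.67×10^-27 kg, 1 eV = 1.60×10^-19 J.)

E_2 = 4.14×10^6 eV

For an infinite well E_n = n²h²/(8m_pL²), so E_1 = h²/(8m_pL²) = (6.63×10^-34)²/(8·1.67×10^-27·(1.41×10^-14 m)²) = 1.655×10^-13 J.
Then E_2 = 2²·E_1 = 4·1.655×10^-13 J = 6.620×10^-13 J.
Converting, E_2 = 6.620×10^-13 J / (1.60×10^-19 J/eV) = 4.14×10^6 eV.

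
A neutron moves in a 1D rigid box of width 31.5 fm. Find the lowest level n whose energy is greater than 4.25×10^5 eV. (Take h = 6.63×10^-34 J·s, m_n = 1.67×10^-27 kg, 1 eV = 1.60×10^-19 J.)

n = 2

E_1 = h²/(8m_nL²) = 3.316×10^-14 J = 2.073×10^5 eV.
Need n² > 4.25×10^5/2.073×10^5 = 2.050, i.e. n > 1.432.
The smallest integer satisfying this is n = 2.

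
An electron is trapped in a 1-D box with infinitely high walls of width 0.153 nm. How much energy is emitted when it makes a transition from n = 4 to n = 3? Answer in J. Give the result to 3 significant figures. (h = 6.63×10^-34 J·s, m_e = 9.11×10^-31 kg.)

|ΔE| = 1.80×10^-17 J

E_1 = h²/(8m_eL²) = 2.577×10^-18 J.
|ΔE| = |4² − 3²|·E_1 = 7·2.577×10^-18 J = 1.80×10^-17 J.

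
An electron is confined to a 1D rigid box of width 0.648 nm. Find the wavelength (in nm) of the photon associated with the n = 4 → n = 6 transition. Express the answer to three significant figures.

λ = 69.2 nm

E_1 = h²/(8m_eL²) = 1.435×10^-19 J, so ΔE = (6² − 4²)E_1 = 2.870×10^-18 J.
λ = hc/ΔE = (6.626×10^-34·2.998×10^8)/2.870×10^-18 = 6.92×10^-8 m = 69.2 nm.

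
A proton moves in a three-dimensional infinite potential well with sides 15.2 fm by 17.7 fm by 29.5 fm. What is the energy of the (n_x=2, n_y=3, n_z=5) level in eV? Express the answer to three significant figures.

E = 1.53×10^7 eV

For a 3D rectangular well E = (h²/8m_p)·Σ n_i²/L_i² = (6.626×10^-34)²/(8·1.673×10^-27) · [2²/(15.2 fm)² + 3²/(17.7 fm)² + 5²/(29.5 fm)²].
Evaluating gives E = 2.453×10^-12 J = 1.53×10^7 eV.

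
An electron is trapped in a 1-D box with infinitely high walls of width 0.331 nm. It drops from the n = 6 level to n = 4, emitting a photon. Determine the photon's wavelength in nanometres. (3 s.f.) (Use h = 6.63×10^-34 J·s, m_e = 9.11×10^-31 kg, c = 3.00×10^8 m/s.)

λ = 18.1 nm

E_1 = h²/(8m_eL²) = 5.505×10^-19 J, so ΔE = (6² − 4²)E_1 = 1.101×10^-17 J.
λ = hc/ΔE = (6.63×10^-34·3.00×10^8)/1.101×10^-17 = 1.81×10^-8 m = 18.1 nm.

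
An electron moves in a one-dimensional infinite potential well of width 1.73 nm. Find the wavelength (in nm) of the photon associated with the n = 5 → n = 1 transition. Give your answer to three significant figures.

λ = 411 nm

E_1 = h²/(8m_eL²) = 2.013×10^-20 J, so ΔE = (5² − 1²)E_1 = 4.831×10^-19 J.
λ = hc/ΔE = (6.626×10^-34·2.998×10^8)/4.831×10^-19 = 4.11×10^-7 m = 411 nm.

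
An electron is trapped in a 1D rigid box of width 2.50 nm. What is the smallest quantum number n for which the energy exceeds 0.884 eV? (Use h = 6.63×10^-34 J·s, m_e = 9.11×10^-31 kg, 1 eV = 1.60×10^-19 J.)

n = 4

E_1 = h²/(8m_eL²) = 9.650×10^-21 J = 0.06031 eV.
Need n² > 0.884/0.06031 = 14.66, i.e. n > 3.829.
The smallest integer satisfying this is n = 4.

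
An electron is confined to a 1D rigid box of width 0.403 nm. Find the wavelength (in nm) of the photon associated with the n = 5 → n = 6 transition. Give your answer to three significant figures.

E_1 = h²/(8m_eL²) = 3.710×10^-19 J, so ΔE = (6² − 5²)E_1 = 4.081×10^-18 J.
λ = hc/ΔE = (6.626×10^-34·2.998×10^8)/4.081×10^-18 = 4.87×10^-8 m = 48.7 nm.

λ = 48.7 nm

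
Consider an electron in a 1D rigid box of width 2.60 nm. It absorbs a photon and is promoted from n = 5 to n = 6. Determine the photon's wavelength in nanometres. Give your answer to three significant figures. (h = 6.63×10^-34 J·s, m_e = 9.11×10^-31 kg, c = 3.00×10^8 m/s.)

E_1 = h²/(8m_eL²) = 8.922×10^-21 J, so ΔE = (6² − 5²)E_1 = 9.814×10^-20 J.
λ = hc/ΔE = (6.63×10^-34·3.00×10^8)/9.814×10^-20 = 2.03×10^-6 m = 2.03×10^3 nm.

λ = 2.03×10^3 nm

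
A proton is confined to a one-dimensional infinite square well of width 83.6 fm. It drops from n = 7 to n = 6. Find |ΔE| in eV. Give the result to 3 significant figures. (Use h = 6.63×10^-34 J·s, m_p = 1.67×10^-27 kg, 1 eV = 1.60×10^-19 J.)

|ΔE| = 3.82×10^5 eV

E_1 = h²/(8m_pL²) = 4.708×10^-15 J.
|ΔE| = |7² − 6²|·E_1 = 13·4.708×10^-15 J = 6.120×10^-14 J = 3.82×10^5 eV.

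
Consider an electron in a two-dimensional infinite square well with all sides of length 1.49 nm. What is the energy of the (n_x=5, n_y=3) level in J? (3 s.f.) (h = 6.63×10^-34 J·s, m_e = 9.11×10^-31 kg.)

For a 2D rectangular well E = (h²/8m_e)·Σ n_i²/L_i² = (6.63×10^-34)²/(8·9.11×10^-31) · [5²/(1.49 nm)² + 3²/(1.49 nm)²].
Evaluating gives E = 9.24×10^-19 J.

E = 9.24×10^-19 J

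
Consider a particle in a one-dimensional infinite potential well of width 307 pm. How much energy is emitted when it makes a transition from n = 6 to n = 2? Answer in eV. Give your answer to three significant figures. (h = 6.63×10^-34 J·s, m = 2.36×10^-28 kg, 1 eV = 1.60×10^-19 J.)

E_1 = h²/(8mL²) = 2.470×10^-21 J.
|ΔE| = |6² − 2²|·E_1 = 32·2.470×10^-21 J = 7.904×10^-20 J = 0.494 eV.

|ΔE| = 0.494 eV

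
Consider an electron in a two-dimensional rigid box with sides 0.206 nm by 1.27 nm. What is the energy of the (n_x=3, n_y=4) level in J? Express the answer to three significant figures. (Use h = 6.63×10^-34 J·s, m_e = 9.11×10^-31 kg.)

E = 1.34×10^-17 J

For a 2D rectangular well E = (h²/8m_e)·Σ n_i²/L_i² = (6.63×10^-34)²/(8·9.11×10^-31) · [3²/(0.206 nm)² + 4²/(1.27 nm)²].
Evaluating gives E = 1.34×10^-17 J.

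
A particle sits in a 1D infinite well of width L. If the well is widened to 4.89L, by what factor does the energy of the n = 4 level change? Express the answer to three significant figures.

0.0418

E_n ∝ 1/L², so the energy scales by 1/4.89² = 0.0418.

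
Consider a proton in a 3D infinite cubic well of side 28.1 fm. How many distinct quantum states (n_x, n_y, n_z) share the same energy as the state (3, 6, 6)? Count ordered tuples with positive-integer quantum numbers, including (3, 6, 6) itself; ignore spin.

The level has n_x² + n_y² + n_z² = 81. The ordered positive-integer solutions are (1, 4, 8), (1, 8, 4), (3, 6, 6), (4, 1, 8), (4, 4, 7), (4, 7, 4), (4, 8, 1), (6, 3, 6), (6, 6, 3), (7, 4, 4), (8, 1, 4), (8, 4, 1).
That gives 12 states.

degeneracy = 12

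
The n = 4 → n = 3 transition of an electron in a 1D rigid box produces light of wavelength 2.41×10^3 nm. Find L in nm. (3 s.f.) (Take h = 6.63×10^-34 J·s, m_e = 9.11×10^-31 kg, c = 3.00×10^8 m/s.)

L = 2.26 nm

The photon carries ΔE = hc/λ = 6.63×10^-34·3.00×10^8/2.41×10^-6 m = 8.253×10^-20 J.
Since ΔE = (4² − 3²)E_1, E_1 = 1.179×10^-20 J, and L = h/√(8m_eE_1) = 2.26×10^-9 m = 2.26 nm.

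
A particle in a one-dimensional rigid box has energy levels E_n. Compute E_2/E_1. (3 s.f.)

4.00

E_n ∝ n², so E_2/E_1 = 2²/1² = 4/1 = 4.00.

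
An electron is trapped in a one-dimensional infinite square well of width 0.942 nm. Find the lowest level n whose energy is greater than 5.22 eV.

n = 4

E_1 = h²/(8m_eL²) = 6.790×10^-20 J = 0.4238 eV.
Need n² > 5.22/0.4238 = 12.32, i.e. n > 3.510.
The smallest integer satisfying this is n = 4.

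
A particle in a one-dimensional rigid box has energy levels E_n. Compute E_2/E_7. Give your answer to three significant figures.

E_n ∝ n², so E_2/E_7 = 2²/7² = 4/49 = 0.0816.

0.0816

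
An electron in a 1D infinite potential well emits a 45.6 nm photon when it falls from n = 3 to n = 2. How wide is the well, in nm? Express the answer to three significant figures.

The photon carries ΔE = hc/λ = 6.626×10^-34·2.998×10^8/4.56×10^-8 m = 4.356×10^-18 J.
Since ΔE = (3² − 2²)E_1, E_1 = 8.712×10^-19 J, and L = h/√(8m_eE_1) = 2.63×10^-10 m = 0.263 nm.

L = 0.263 nm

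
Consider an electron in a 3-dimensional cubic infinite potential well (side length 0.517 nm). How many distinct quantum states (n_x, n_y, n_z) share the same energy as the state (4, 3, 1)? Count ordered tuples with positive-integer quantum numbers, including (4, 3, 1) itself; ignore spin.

The level has n_x² + n_y² + n_z² = 26. The ordered positive-integer solutions are (1, 3, 4), (1, 4, 3), (3, 1, 4), (3, 4, 1), (4, 1, 3), (4, 3, 1).
That gives 6 states.

degeneracy = 6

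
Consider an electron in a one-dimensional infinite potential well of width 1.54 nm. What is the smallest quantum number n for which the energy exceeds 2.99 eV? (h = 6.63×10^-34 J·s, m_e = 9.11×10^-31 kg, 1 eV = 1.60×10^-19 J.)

n = 5

E_1 = h²/(8m_eL²) = 2.543×10^-20 J = 0.1589 eV.
Need n² > 2.99/0.1589 = 18.82, i.e. n > 4.338.
The smallest integer satisfying this is n = 5.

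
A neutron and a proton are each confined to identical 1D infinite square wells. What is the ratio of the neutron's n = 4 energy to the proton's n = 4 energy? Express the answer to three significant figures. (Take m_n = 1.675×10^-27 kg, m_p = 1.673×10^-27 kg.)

E_n ∝ 1/m at fixed n and L, so the ratio is m_p/m_n = 1.673×10^-27/1.675×10^-27 = 0.999.

0.999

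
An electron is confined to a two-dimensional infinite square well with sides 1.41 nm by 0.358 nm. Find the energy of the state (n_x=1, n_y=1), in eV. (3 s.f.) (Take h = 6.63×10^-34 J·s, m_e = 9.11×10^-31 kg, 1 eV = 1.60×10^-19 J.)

E = 3.13 eV

For a 2D rectangular well E = (h²/8m_e)·Σ n_i²/L_i² = (6.63×10^-34)²/(8·9.11×10^-31) · [1²/(1.41 nm)² + 1²/(0.358 nm)²].
Evaluating gives E = 5.009×10^-19 J = 3.13 eV.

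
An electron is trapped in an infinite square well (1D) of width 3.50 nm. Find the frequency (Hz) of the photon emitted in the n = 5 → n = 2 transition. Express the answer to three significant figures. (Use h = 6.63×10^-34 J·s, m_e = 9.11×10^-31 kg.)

f = 1.56×10^14 Hz

E_1 = h²/(8m_eL²) = 4.924×10^-21 J and ΔE = (5² − 2²)E_1 = 1.034×10^-19 J.
f = ΔE/h = 1.034×10^-19/6.63×10^-34 = 1.56×10^14 Hz.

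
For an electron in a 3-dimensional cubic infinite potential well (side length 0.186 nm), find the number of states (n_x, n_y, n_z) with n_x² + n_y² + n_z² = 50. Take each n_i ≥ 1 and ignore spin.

The level has n_x² + n_y² + n_z² = 50. The ordered positive-integer solutions are (3, 4, 5), (3, 5, 4), (4, 3, 5), (4, 5, 3), (5, 3, 4), (5, 4, 3).
That gives 6 states.

degeneracy = 6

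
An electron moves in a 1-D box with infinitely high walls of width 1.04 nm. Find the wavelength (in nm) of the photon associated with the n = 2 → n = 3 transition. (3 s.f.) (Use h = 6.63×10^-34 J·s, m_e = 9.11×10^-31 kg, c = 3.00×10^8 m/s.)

λ = 713 nm

E_1 = h²/(8m_eL²) = 5.576×10^-20 J, so ΔE = (3² − 2²)E_1 = 2.788×10^-19 J.
λ = hc/ΔE = (6.63×10^-34·3.00×10^8)/2.788×10^-19 = 7.13×10^-7 m = 713 nm.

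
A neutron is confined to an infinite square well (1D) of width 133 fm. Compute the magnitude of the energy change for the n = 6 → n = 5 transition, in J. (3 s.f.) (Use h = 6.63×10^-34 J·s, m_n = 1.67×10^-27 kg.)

|ΔE| = 2.05×10^-14 J

E_1 = h²/(8m_nL²) = 1.860×10^-15 J.
|ΔE| = |6² − 5²|·E_1 = 11·1.860×10^-15 J = 2.05×10^-14 J.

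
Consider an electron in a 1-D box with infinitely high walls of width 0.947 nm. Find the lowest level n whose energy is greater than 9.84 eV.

E_1 = h²/(8m_eL²) = 6.718×10^-20 J = 0.4194 eV.
Need n² > 9.84/0.4194 = 23.46, i.e. n > 4.844.
The smallest integer satisfying this is n = 5.

n = 5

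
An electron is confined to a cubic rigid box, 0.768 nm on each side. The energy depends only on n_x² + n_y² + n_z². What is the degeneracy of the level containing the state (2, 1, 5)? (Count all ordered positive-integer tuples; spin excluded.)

degeneracy = 6

The level has n_x² + n_y² + n_z² = 30. The ordered positive-integer solutions are (1, 2, 5), (1, 5, 2), (2, 1, 5), (2, 5, 1), (5, 1, 2), (5, 2, 1).
That gives 6 states.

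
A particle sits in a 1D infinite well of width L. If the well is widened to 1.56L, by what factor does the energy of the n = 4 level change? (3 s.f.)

E_n ∝ 1/L², so the energy scales by 1/1.56² = 0.411.

0.411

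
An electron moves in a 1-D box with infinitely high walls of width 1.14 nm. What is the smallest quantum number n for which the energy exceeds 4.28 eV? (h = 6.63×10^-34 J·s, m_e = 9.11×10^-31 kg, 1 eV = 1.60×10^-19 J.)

n = 4

E_1 = h²/(8m_eL²) = 4.641×10^-20 J = 0.2901 eV.
Need n² > 4.28/0.2901 = 14.75, i.e. n > 3.841.
The smallest integer satisfying this is n = 4.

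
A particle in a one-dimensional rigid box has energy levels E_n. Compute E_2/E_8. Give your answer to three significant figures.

0.0625

E_n ∝ n², so E_2/E_8 = 2²/8² = 4/64 = 0.0625.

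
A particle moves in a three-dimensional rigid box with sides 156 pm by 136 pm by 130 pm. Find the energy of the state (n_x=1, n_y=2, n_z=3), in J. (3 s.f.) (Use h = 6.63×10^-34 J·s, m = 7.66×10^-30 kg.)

E = 5.67×10^-18 J

For a 3D rectangular well E = (h²/8m)·Σ n_i²/L_i² = (6.63×10^-34)²/(8·7.66×10^-30) · [1²/(156 pm)² + 2²/(136 pm)² + 3²/(130 pm)²].
Evaluating gives E = 5.67×10^-18 J.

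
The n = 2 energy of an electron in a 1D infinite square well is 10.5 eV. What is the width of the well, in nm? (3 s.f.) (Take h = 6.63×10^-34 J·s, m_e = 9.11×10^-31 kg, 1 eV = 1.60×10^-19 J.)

L = 0.379 nm

From E_n = n²h²/(8m_eL²), L = n·h/√(8m_eE_n).
E_2 = 10.5 eV = 1.680×10^-18 J, so L = 2·6.63×10^-34/√(8·9.11×10^-31·1.680×10^-18) = 3.79×10^-10 m = 0.379 nm.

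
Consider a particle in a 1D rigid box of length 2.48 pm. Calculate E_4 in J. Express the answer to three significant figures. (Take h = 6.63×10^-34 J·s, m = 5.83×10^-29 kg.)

E_4 = 2.45×10^-15 J

For an infinite well E_n = n²h²/(8mL²), so E_1 = h²/(8mL²) = (6.63×10^-34)²/(8·5.83×10^-29·(2.48×10^-12 m)²) = 1.532×10^-16 J.
Then E_4 = 4²·E_1 = 16·1.532×10^-16 J = 2.45×10^-15 J.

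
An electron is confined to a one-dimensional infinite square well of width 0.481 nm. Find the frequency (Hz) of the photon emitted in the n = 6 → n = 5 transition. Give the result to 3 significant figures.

E_1 = h²/(8m_eL²) = 2.604×10^-19 J and ΔE = (6² − 5²)E_1 = 2.864×10^-18 J.
f = ΔE/h = 2.864×10^-18/6.626×10^-34 = 4.32×10^15 Hz.

f = 4.32×10^15 Hz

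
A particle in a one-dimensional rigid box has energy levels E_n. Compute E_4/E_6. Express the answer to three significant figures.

E_n ∝ n², so E_4/E_6 = 4²/6² = 16/36 = 0.444.

0.444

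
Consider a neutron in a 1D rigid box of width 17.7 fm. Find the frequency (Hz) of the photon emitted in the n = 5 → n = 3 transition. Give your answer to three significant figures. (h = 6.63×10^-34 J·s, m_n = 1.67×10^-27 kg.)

f = 2.53×10^21 Hz

E_1 = h²/(8m_nL²) = 1.050×10^-13 J and ΔE = (5² − 3²)E_1 = 1.680×10^-12 J.
f = ΔE/h = 1.680×10^-12/6.63×10^-34 = 2.53×10^21 Hz.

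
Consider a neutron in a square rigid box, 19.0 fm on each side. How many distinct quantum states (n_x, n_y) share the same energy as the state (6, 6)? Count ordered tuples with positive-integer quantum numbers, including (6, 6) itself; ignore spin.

The level has n_x² + n_y² = 72. The ordered positive-integer solutions are (6, 6).
That gives 1 state.

degeneracy = 1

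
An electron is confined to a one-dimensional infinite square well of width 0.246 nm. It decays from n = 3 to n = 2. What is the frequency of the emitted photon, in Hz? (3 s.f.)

f = 7.51×10^15 Hz

E_1 = h²/(8m_eL²) = 9.956×10^-19 J and ΔE = (3² − 2²)E_1 = 4.978×10^-18 J.
f = ΔE/h = 4.978×10^-18/6.626×10^-34 = 7.51×10^15 Hz.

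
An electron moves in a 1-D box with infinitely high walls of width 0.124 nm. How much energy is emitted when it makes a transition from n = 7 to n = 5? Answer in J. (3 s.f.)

E_1 = h²/(8m_eL²) = 3.918×10^-18 J.
|ΔE| = |7² − 5²|·E_1 = 24·3.918×10^-18 J = 9.40×10^-17 J.

|ΔE| = 9.40×10^-17 J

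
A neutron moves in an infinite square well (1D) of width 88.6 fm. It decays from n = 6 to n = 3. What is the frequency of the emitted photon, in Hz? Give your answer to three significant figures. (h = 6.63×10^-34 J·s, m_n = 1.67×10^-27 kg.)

f = 1.71×10^20 Hz

E_1 = h²/(8m_nL²) = 4.191×10^-15 J and ΔE = (6² − 3²)E_1 = 1.132×10^-13 J.
f = ΔE/h = 1.132×10^-13/6.63×10^-34 = 1.71×10^20 Hz.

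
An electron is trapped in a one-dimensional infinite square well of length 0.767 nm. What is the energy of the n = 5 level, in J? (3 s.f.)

For an infinite well E_n = n²h²/(8m_eL²), so E_1 = h²/(8m_eL²) = (6.626×10^-34)²/(8·9.109×10^-31·(7.67×10^-10 m)²) = 1.024×10^-19 J.
Then E_5 = 5²·E_1 = 25·1.024×10^-19 J = 2.56×10^-18 J.

E_5 = 2.56×10^-18 J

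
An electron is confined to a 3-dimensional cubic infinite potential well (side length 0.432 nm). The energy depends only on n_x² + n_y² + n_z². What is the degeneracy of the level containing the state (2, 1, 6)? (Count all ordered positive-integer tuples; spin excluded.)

The level has n_x² + n_y² + n_z² = 41. The ordered positive-integer solutions are (1, 2, 6), (1, 6, 2), (2, 1, 6), (2, 6, 1), (3, 4, 4), (4, 3, 4), (4, 4, 3), (6, 1, 2), (6, 2, 1).
That gives 9 states.

degeneracy = 9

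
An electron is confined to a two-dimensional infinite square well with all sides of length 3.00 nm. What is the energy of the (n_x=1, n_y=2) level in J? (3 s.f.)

E = 3.35×10^-20 J

For a 2D rectangular well E = (h²/8m_e)·Σ n_i²/L_i² = (6.626×10^-34)²/(8·9.109×10^-31) · [1²/(3.00 nm)² + 2²/(3.00 nm)²].
Evaluating gives E = 3.35×10^-20 J.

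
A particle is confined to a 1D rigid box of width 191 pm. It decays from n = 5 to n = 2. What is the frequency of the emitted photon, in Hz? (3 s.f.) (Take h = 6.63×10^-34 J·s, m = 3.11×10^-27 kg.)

f = 1.53×10^13 Hz

E_1 = h²/(8mL²) = 4.843×10^-22 J and ΔE = (5² − 2²)E_1 = 1.017×10^-20 J.
f = ΔE/h = 1.017×10^-20/6.63×10^-34 = 1.53×10^13 Hz.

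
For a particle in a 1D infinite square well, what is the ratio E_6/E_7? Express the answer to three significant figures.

0.735

E_n ∝ n², so E_6/E_7 = 6²/7² = 36/49 = 0.735.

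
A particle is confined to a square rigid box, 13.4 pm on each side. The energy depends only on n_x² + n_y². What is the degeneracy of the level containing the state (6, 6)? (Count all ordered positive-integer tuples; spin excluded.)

degeneracy = 1

The level has n_x² + n_y² = 72. The ordered positive-integer solutions are (6, 6).
That gives 1 state.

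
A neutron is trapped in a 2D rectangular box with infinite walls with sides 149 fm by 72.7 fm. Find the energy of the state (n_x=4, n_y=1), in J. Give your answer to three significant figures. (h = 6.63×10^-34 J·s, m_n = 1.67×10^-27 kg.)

E = 2.99×10^-14 J

For a 2D rectangular well E = (h²/8m_n)·Σ n_i²/L_i² = (6.63×10^-34)²/(8·1.67×10^-27) · [4²/(149 fm)² + 1²/(72.7 fm)²].
Evaluating gives E = 2.99×10^-14 J.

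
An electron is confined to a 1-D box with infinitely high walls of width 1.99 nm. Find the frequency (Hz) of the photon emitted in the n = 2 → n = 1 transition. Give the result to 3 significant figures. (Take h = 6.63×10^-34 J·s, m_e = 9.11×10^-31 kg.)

E_1 = h²/(8m_eL²) = 1.523×10^-20 J and ΔE = (2² − 1²)E_1 = 4.569×10^-20 J.
f = ΔE/h = 4.569×10^-20/6.63×10^-34 = 6.89×10^13 Hz.

f = 6.89×10^13 Hz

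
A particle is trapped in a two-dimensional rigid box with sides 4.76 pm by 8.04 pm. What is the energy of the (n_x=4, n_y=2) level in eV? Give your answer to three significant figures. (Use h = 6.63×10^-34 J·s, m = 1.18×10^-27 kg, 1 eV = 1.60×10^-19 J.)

E = 224 eV

For a 2D rectangular well E = (h²/8m)·Σ n_i²/L_i² = (6.63×10^-34)²/(8·1.18×10^-27) · [4²/(4.76 pm)² + 2²/(8.04 pm)²].
Evaluating gives E = 3.576×10^-17 J = 224 eV.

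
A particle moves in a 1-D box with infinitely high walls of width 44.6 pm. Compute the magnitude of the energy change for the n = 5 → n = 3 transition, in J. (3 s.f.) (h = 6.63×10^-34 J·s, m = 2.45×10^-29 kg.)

|ΔE| = 1.80×10^-17 J

E_1 = h²/(8mL²) = 1.127×10^-18 J.
|ΔE| = |5² − 3²|·E_1 = 16·1.127×10^-18 J = 1.80×10^-17 J.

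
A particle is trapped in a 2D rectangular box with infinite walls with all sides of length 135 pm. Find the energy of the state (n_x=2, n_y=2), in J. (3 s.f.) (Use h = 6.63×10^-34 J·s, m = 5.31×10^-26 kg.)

For a 2D rectangular well E = (h²/8m)·Σ n_i²/L_i² = (6.63×10^-34)²/(8·5.31×10^-26) · [2²/(135 pm)² + 2²/(135 pm)²].
Evaluating gives E = 4.54×10^-22 J.

E = 4.54×10^-22 J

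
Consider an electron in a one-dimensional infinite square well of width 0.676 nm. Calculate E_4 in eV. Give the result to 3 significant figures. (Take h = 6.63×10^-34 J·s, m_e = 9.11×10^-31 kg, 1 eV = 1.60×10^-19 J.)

E_4 = 13.2 eV

For an infinite well E_n = n²h²/(8m_eL²), so E_1 = h²/(8m_eL²) = (6.63×10^-34)²/(8·9.11×10^-31·(6.76×10^-10 m)²) = 1.320×10^-19 J.
Then E_4 = 4²·E_1 = 16·1.320×10^-19 J = 2.112×10^-18 J.
Converting, E_4 = 2.112×10^-18 J / (1.60×10^-19 J/eV) = 13.2 eV.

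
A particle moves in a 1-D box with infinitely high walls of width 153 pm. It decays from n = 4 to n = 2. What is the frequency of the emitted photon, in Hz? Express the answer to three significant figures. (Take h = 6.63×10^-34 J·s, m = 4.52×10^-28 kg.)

f = 9.40×10^13 Hz

E_1 = h²/(8mL²) = 5.193×10^-21 J and ΔE = (4² − 2²)E_1 = 6.232×10^-20 J.
f = ΔE/h = 6.232×10^-20/6.63×10^-34 = 9.40×10^13 Hz.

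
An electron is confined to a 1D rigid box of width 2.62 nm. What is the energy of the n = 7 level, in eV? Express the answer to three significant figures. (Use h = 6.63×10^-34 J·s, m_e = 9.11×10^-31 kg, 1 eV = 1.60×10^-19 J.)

For an infinite well E_n = n²h²/(8m_eL²), so E_1 = h²/(8m_eL²) = (6.63×10^-34)²/(8·9.11×10^-31·(2.62×10^-9 m)²) = 8.787×10^-21 J.
Then E_7 = 7²·E_1 = 49·8.787×10^-21 J = 4.306×10^-19 J.
Converting, E_7 = 4.306×10^-19 J / (1.60×10^-19 J/eV) = 2.69 eV.

E_7 = 2.69 eV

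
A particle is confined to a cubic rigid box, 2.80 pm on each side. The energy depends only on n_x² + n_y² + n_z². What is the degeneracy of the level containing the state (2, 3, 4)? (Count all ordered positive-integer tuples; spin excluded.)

degeneracy = 6

The level has n_x² + n_y² + n_z² = 29. The ordered positive-integer solutions are (2, 3, 4), (2, 4, 3), (3, 2, 4), (3, 4, 2), (4, 2, 3), (4, 3, 2).
That gives 6 states.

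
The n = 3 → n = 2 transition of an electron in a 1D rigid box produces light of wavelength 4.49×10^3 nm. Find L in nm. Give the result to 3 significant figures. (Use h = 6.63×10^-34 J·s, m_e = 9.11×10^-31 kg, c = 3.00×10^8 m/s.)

The photon carries ΔE = hc/λ = 6.63×10^-34·3.00×10^8/4.49×10^-6 m = 4.430×10^-20 J.
Since ΔE = (3² − 2²)E_1, E_1 = 8.860×10^-21 J, and L = h/√(8m_eE_1) = 2.61×10^-9 m = 2.61 nm.

L = 2.61 nm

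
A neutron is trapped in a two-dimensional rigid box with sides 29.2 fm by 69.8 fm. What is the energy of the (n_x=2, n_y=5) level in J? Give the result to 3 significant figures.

For a 2D rectangular well E = (h²/8m_n)·Σ n_i²/L_i² = (6.626×10^-34)²/(8·1.675×10^-27) · [2²/(29.2 fm)² + 5²/(69.8 fm)²].
Evaluating gives E = 3.22×10^-13 J.

E = 3.22×10^-13 J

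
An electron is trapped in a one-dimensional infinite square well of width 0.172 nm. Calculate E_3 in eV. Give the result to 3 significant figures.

E_3 = 114 eV

For an infinite well E_n = n²h²/(8m_eL²), so E_1 = h²/(8m_eL²) = (6.626×10^-34)²/(8·9.109×10^-31·(1.72×10^-10 m)²) = 2.037×10^-18 J.
Then E_3 = 3²·E_1 = 9·2.037×10^-18 J = 1.833×10^-17 J.
Converting, E_3 = 1.833×10^-17 J / (1.602×10^-19 J/eV) = 114 eV.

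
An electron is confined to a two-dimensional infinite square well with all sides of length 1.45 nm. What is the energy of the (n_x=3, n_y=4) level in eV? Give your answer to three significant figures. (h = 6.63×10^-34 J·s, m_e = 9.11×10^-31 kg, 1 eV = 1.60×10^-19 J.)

E = 4.48 eV

For a 2D rectangular well E = (h²/8m_e)·Σ n_i²/L_i² = (6.63×10^-34)²/(8·9.11×10^-31) · [3²/(1.45 nm)² + 4²/(1.45 nm)²].
Evaluating gives E = 7.172×10^-19 J = 4.48 eV.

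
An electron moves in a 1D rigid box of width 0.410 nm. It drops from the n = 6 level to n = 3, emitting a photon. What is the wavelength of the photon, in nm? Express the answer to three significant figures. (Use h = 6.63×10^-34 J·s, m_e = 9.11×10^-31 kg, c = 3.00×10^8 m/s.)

λ = 20.5 nm

E_1 = h²/(8m_eL²) = 3.588×10^-19 J, so ΔE = (6² − 3²)E_1 = 9.688×10^-18 J.
λ = hc/ΔE = (6.63×10^-34·3.00×10^8)/9.688×10^-18 = 2.05×10^-8 m = 20.5 nm.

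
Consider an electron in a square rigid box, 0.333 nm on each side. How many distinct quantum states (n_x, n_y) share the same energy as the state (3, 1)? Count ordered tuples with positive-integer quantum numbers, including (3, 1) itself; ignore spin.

The level has n_x² + n_y² = 10. The ordered positive-integer solutions are (1, 3), (3, 1).
That gives 2 states.

degeneracy = 2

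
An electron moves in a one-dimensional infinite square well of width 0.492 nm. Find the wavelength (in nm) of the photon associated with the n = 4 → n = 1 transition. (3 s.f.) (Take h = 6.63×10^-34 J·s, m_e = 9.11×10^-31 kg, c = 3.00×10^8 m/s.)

λ = 53.2 nm

E_1 = h²/(8m_eL²) = 2.492×10^-19 J, so ΔE = (4² − 1²)E_1 = 3.738×10^-18 J.
λ = hc/ΔE = (6.63×10^-34·3.00×10^8)/3.738×10^-18 = 5.32×10^-8 m = 53.2 nm.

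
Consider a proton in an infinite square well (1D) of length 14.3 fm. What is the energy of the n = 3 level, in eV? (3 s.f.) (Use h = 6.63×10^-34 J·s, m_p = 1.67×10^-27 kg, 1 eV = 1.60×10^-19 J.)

For an infinite well E_n = n²h²/(8m_pL²), so E_1 = h²/(8m_pL²) = (6.63×10^-34)²/(8·1.67×10^-27·(1.43×10^-14 m)²) = 1.609×10^-13 J.
Then E_3 = 3²·E_1 = 9·1.609×10^-13 J = 1.448×10^-12 J.
Converting, E_3 = 1.448×10^-12 J / (1.60×10^-19 J/eV) = 9.05×10^6 eV.

E_3 = 9.05×10^6 eV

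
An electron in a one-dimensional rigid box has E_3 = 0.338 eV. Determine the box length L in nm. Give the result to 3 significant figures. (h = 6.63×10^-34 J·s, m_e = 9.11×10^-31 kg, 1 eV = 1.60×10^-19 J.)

L = 3.17 nm

From E_n = n²h²/(8m_eL²), L = n·h/√(8m_eE_n).
E_3 = 0.338 eV = 5.408×10^-20 J, so L = 3·6.63×10^-34/√(8·9.11×10^-31·5.408×10^-20) = 3.17×10^-9 m = 3.17 nm.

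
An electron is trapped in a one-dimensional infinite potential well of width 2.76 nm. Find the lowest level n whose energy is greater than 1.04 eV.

E_1 = h²/(8m_eL²) = 7.909×10^-21 J = 0.04937 eV.
Need n² > 1.04/0.04937 = 21.07, i.e. n > 4.590.
The smallest integer satisfying this is n = 5.

n = 5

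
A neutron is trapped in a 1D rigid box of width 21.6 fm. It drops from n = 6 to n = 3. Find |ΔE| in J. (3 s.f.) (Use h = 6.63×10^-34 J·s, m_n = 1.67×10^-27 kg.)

|ΔE| = 1.90×10^-12 J

E_1 = h²/(8m_nL²) = 7.052×10^-14 J.
|ΔE| = |6² − 3²|·E_1 = 27·7.052×10^-14 J = 1.90×10^-12 J.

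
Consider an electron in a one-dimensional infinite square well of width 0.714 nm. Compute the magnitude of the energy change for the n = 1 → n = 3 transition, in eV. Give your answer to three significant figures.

|ΔE| = 5.90 eV

E_1 = h²/(8m_eL²) = 1.182×10^-19 J.
|ΔE| = |1² − 3²|·E_1 = 8·1.182×10^-19 J = 9.456×10^-19 J = 5.90 eV.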